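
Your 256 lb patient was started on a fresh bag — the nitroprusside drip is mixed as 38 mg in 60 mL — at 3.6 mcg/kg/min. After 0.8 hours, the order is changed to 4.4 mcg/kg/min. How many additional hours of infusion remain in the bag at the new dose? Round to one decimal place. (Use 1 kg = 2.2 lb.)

Initial rate:
Weight = 256 lb ÷ 2.2 lb/kg = 116.3636 kg
Dose = 3.6 mcg/kg/min × 116.3636 kg = 418.9091 mcg/min
418.9091 mcg/min × 60 min/hr = 25134.55 mcg/hr
Concentration = 38 mg ÷ 60 mL = 0.6333333 mg/mL = 633.3333 mcg/mL
Rate = 25134.55 mcg/hr ÷ 633.3333 mcg/mL = 39.68612 mL/hr
Volume infused so far = 39.68612 mL/hr × 0.8 hr = 31.7489 mL
Volume remaining = 60 − 31.7489 = 28.2511 mL
New rate:
Dose = 4.4 mcg/kg/min × 116.3636 kg = 512 mcg/min
512 mcg/min × 60 min/hr = 30720 mcg/hr
Rate = 30720 mcg/hr ÷ 633.3333 mcg/mL = 48.50526 mL/hr
Time remaining = 28.2511 mL ÷ 48.50526 mL/hr = 0.5824337 hr

0.6 hours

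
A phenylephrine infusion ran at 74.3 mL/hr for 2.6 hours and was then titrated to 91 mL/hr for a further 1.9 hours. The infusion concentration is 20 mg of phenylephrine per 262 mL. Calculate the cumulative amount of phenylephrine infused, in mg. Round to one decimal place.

Concentration = 20 mg ÷ 262 mL = 0.07633588 mg/mL
Stage 1: 74.3 mL/hr × 2.6 hr = 193.18 mL → 193.18 mL × 0.07633588 mg/mL = 14.74656 mg
Stage 2: 91 mL/hr × 1.9 hr = 172.9 mL → 172.9 mL × 0.07633588 mg/mL = 13.19847 mg
Total = 14.74656 + 13.19847 = 27.94504 mg

27.9 mg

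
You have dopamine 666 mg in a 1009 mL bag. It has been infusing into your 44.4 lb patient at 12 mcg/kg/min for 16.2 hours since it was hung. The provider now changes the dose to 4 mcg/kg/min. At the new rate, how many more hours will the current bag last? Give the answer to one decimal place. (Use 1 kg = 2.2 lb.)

Initial rate:
Weight = 44.4 lb ÷ 2.2 lb/kg = 20.18182 kg
Dose = 12 mcg/kg/min × 20.18182 kg = 242.1818 mcg/min
242.1818 mcg/min × 60 min/hr = 14530.91 mcg/hr
Concentration = 666 mg ÷ 1009 mL = 0.6600595 mg/mL = 660.0595 mcg/mL
Rate = 14530.91 mcg/hr ÷ 660.0595 mcg/mL = 22.01455 mL/hr
Volume infused so far = 22.01455 mL/hr × 16.2 hr = 356.6356 mL
Volume remaining = 1009 − 356.6356 = 652.3644 mL
New rate:
Dose = 4 mcg/kg/min × 20.18182 kg = 80.72727 mcg/min
80.72727 mcg/min × 60 min/hr = 4843.636 mcg/hr
Rate = 4843.636 mcg/hr ÷ 660.0595 mcg/mL = 7.338182 mL/hr
Time remaining = 652.3644 mL ÷ 7.338182 mL/hr = 88.9 hr

88.9 hours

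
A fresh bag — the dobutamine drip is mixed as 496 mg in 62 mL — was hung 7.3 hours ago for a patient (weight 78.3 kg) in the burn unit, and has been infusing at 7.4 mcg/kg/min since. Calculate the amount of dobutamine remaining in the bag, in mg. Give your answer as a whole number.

Dose = 7.4 mcg/kg/min × 78.3 kg = 579.42 mcg/min
579.42 mcg/min × 60 min/hr = 34765.2 mcg/hr
Concentration = 496 mg ÷ 62 mL = 8 mg/mL = 8000 mcg/mL
Rate = 34765.2 mcg/hr ÷ 8000 mcg/mL = 4.34565 mL/hr
Volume infused = 4.34565 mL/hr × 7.3 hr = 31.72324 mL
Volume remaining = 62 − 31.72324 = 30.27676 mL
Drug remaining = 30.27676 mL × 8000 mcg/mL = 242214 mcg = 242.214 mg

242 mg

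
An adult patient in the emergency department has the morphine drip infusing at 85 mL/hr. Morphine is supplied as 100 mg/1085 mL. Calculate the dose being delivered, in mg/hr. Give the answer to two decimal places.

Concentration = 100 mg ÷ 1085 mL = 0.0921659 mg/mL
Drug rate = 85 mL/hr × 0.0921659 mg/mL = 7.834101 mg/hr

7.83 mg/hr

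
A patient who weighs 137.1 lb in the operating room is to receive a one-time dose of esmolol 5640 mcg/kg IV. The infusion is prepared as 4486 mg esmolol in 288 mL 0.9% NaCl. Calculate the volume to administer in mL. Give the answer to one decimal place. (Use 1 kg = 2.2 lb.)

Weight = 137.1 lb ÷ 2.2 lb/kg = 62.31818 kg
Dose = 5640 mcg/kg × 62.31818 kg = 351474.5 mcg
Concentration = 4486 mg ÷ 288 mL = 15.57639 mg/mL = 15576.39 mcg/mL
Volume = 351474.5 mcg ÷ 15576.39 mcg/mL = 22.56457 mL

22.6 mL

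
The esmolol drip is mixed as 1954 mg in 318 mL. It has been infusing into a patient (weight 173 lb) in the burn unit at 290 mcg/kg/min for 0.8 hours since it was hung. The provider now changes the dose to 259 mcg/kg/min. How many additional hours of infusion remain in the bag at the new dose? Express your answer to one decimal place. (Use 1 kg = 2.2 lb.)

Initial rate:
Weight = 173 lb ÷ 2.2 lb/kg = 78.63636 kg
Dose = 290 mcg/kg/min × 78.63636 kg = 22804.55 mcg/min
22804.55 mcg/min × 60 min/hr = 1368273 mcg/hr
Concentration = 1954 mg ÷ 318 mL = 6.144654 mg/mL = 6144.654 mcg/mL
Rate = 1368273 mcg/hr ÷ 6144.654 mcg/mL = 222.6769 mL/hr
Volume infused so far = 222.6769 mL/hr × 0.8 hr = 178.1415 mL
Volume remaining = 318 − 178.1415 = 139.8585 mL
New rate:
Dose = 259 mcg/kg/min × 78.63636 kg = 20366.82 mcg/min
20366.82 mcg/min × 60 min/hr = 1222009 mcg/hr
Rate = 1222009 mcg/hr ÷ 6144.654 mcg/mL = 198.8735 mL/hr
Time remaining = 139.8585 mL ÷ 198.8735 mL/hr = 0.7032532 hr

0.7 hours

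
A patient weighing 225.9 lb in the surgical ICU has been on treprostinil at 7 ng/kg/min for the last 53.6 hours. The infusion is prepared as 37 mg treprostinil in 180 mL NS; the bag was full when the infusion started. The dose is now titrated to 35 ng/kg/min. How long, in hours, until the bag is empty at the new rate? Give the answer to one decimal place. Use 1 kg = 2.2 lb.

Initial rate:
Weight = 225.9 lb ÷ 2.2 lb/kg = 102.6818 kg
Dose = 7 ng/kg/min × 102.6818 kg = 718.7727 ng/min
718.7727 ng/min × 60 min/hr = 43126.36 ng/hr
Concentration = 37 mg ÷ 180 mL = 0.2055556 mg/mL = 205555.6 ng/mL
Rate = 43126.36 ng/hr ÷ 205555.6 ng/mL = 0.2098039 mL/hr
Volume infused so far = 0.2098039 mL/hr × 53.6 hr = 11.24549 mL
Volume remaining = 180 − 11.24549 = 168.7545 mL
New rate:
Dose = 35 ng/kg/min × 102.6818 kg = 3593.864 ng/min
3593.864 ng/min × 60 min/hr = 215631.8 ng/hr
Rate = 215631.8 ng/hr ÷ 205555.6 ng/mL = 1.04902 mL/hr
Time remaining = 168.7545 mL ÷ 1.04902 mL/hr = 160.8688 hr

160.9 hours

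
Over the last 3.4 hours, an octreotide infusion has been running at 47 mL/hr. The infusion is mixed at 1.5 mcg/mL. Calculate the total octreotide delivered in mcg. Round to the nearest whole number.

240 mcg

Drug rate = 47 mL/hr × 1.5 mcg/mL = 70.5 mcg/hr
Total = 70.5 mcg/hr × 3.4 hr = 239.7 mcg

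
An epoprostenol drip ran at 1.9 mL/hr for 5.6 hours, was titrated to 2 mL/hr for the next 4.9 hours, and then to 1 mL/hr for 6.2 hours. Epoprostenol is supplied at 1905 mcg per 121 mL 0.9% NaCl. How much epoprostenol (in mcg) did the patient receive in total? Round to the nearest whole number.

Concentration = 1905 mcg ÷ 121 mL = 15.7438 mcg/mL
Stage 1: 1.9 mL/hr × 5.6 hr = 10.64 mL → 10.64 mL × 15.7438 mcg/mL = 167.514 mcg
Stage 2: 2 mL/hr × 4.9 hr = 9.8 mL → 9.8 mL × 15.7438 mcg/mL = 154.2893 mcg
Stage 3: 1 mL/hr × 6.2 hr = 6.2 mL → 6.2 mL × 15.7438 mcg/mL = 97.61157 mcg
Total = 167.514 + 154.2893 + 97.61157 = 419.4149 mcg

419 mcg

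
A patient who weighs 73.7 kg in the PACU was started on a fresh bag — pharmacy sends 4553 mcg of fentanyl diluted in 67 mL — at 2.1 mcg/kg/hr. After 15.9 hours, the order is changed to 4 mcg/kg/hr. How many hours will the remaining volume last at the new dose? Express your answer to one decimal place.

Initial rate:
Dose = 2.1 mcg/kg/hr × 73.7 kg = 154.77 mcg/hr
Concentration = 4553 mcg ÷ 67 mL = 67.95522 mcg/mL
Rate = 154.77 mcg/hr ÷ 67.95522 mcg/mL = 2.277529 mL/hr
Volume infused so far = 2.277529 mL/hr × 15.9 hr = 36.21271 mL
Volume remaining = 67 − 36.21271 = 30.78729 mL
New rate:
Dose = 4 mcg/kg/hr × 73.7 kg = 294.8 mcg/hr
Rate = 294.8 mcg/hr ÷ 67.95522 mcg/mL = 4.338151 mL/hr
Time remaining = 30.78729 mL ÷ 4.338151 mL/hr = 7.096869 hr

7.1 hours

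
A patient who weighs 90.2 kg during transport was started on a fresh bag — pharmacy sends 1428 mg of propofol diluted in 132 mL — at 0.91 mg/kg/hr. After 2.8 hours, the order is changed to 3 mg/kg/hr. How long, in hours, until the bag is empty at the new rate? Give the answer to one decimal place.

Initial rate:
Dose = 0.91 mg/kg/hr × 90.2 kg = 82.082 mg/hr
Concentration = 1428 mg ÷ 132 mL = 10.81818 mg/mL
Rate = 82.082 mg/hr ÷ 10.81818 mg/mL = 7.587412 mL/hr
Volume infused so far = 7.587412 mL/hr × 2.8 hr = 21.24475 mL
Volume remaining = 132 − 21.24475 = 110.7552 mL
New rate:
Dose = 3 mg/kg/hr × 90.2 kg = 270.6 mg/hr
Rate = 270.6 mg/hr ÷ 10.81818 mg/mL = 25.01345 mL/hr
Time remaining = 110.7552 mL ÷ 25.01345 mL/hr = 4.427829 hr

4.4 hours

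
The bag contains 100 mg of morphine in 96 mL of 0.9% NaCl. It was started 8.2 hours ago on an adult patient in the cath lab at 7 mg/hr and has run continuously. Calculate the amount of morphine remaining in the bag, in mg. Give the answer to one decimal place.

42.6 mg

Concentration = 100 mg ÷ 96 mL = 1.041667 mg/mL
Rate = 7 mg/hr ÷ 1.041667 mg/mL = 6.72 mL/hr
Volume infused = 6.72 mL/hr × 8.2 hr = 55.104 mL
Volume remaining = 96 − 55.104 = 40.896 mL
Drug remaining = 40.896 mL × 1.041667 mg/mL = 42.6 mg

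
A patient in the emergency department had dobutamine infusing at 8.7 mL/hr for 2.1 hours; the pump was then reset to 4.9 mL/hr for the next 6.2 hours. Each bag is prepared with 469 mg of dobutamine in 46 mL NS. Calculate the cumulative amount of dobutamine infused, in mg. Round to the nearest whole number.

Concentration = 469 mg ÷ 46 mL = 10.19565 mg/mL
Stage 1: 8.7 mL/hr × 2.1 hr = 18.27 mL → 18.27 mL × 10.19565 mg/mL = 186.2746 mg
Stage 2: 4.9 mL/hr × 6.2 hr = 30.38 mL → 30.38 mL × 10.19565 mg/mL = 309.7439 mg
Total = 186.2746 + 309.7439 = 496.0185 mg

496 mg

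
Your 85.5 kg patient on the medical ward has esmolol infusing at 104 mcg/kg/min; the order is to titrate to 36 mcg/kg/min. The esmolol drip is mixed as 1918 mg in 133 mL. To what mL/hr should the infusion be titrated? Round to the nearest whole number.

13 mL/hr

Dose = 36 mcg/kg/min × 85.5 kg = 3078 mcg/min
3078 mcg/min × 60 min/hr = 184680 mcg/hr
Concentration = 1918 mg ÷ 133 mL = 14.42105 mg/mL = 14421.05 mcg/mL
Rate = 184680 mcg/hr ÷ 14421.05 mcg/mL = 12.80628 mL/hr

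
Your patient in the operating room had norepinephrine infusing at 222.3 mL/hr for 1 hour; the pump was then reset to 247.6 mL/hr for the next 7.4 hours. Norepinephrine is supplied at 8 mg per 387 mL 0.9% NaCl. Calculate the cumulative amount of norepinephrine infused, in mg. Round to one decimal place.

Concentration = 8 mg ÷ 387 mL = 0.02067183 mg/mL
Stage 1: 222.3 mL/hr × 1 hr = 222.3 mL → 222.3 mL × 0.02067183 mg/mL = 4.595349 mg
Stage 2: 247.6 mL/hr × 7.4 hr = 1832.24 mL → 1832.24 mL × 0.02067183 mg/mL = 37.87576 mg
Total = 4.595349 + 37.87576 = 42.47111 mg

42.5 mg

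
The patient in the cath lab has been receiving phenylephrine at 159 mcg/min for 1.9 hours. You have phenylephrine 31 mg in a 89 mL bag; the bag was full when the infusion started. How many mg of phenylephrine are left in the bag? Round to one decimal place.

159 mcg/min × 60 min/hr = 9540 mcg/hr
Concentration = 31 mg ÷ 89 mL = 0.3483146 mg/mL = 348.3146 mcg/mL
Rate = 9540 mcg/hr ÷ 348.3146 mcg/mL = 27.38903 mL/hr
Volume infused = 27.38903 mL/hr × 1.9 hr = 52.03916 mL
Volume remaining = 89 − 52.03916 = 36.96084 mL
Drug remaining = 36.96084 mL × 348.3146 mcg/mL = 12874 mcg = 12.874 mg

12.9 mg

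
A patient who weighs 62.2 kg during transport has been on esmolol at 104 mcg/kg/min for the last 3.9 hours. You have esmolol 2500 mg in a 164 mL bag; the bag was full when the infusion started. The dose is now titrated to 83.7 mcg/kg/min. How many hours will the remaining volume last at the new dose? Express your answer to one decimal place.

3.2 hours

Initial rate:
Dose = 104 mcg/kg/min × 62.2 kg = 6468.8 mcg/min
6468.8 mcg/min × 60 min/hr = 388128 mcg/hr
Concentration = 2500 mg ÷ 164 mL = 15.2439 mg/mL = 15243.9 mcg/mL
Rate = 388128 mcg/hr ÷ 15243.9 mcg/mL = 25.4612 mL/hr
Volume infused so far = 25.4612 mL/hr × 3.9 hr = 99.29867 mL
Volume remaining = 164 − 99.29867 = 64.70133 mL
New rate:
Dose = 83.7 mcg/kg/min × 62.2 kg = 5206.14 mcg/min
5206.14 mcg/min × 60 min/hr = 312368.4 mcg/hr
Rate = 312368.4 mcg/hr ÷ 15243.9 mcg/mL = 20.49137 mL/hr
Time remaining = 64.70133 mL ÷ 20.49137 mL/hr = 3.157492 hr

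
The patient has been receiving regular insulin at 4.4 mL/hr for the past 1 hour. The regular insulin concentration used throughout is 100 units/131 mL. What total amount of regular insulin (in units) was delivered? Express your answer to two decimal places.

Concentration = 100 units ÷ 131 mL = 0.7633588 units/mL
Drug rate = 4.4 mL/hr × 0.7633588 units/mL = 3.358779 units/hr
Total = 3.358779 units/hr × 1 hr = 3.358779 units

3.36 units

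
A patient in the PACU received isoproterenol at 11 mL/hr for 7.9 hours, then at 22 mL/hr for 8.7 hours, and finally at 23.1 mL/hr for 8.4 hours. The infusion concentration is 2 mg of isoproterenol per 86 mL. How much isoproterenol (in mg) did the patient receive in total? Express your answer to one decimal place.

Concentration = 2 mg ÷ 86 mL = 0.02325581 mg/mL
Stage 1: 11 mL/hr × 7.9 hr = 86.9 mL → 86.9 mL × 0.02325581 mg/mL = 2.02093 mg
Stage 2: 22 mL/hr × 8.7 hr = 191.4 mL → 191.4 mL × 0.02325581 mg/mL = 4.451163 mg
Stage 3: 23.1 mL/hr × 8.4 hr = 194.04 mL → 194.04 mL × 0.02325581 mg/mL = 4.512558 mg
Total = 2.02093 + 4.451163 + 4.512558 = 10.98465 mg

11.0 mg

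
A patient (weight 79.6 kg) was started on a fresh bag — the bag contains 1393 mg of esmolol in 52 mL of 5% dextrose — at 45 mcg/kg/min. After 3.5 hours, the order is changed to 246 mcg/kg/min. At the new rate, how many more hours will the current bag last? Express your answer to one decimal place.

Initial rate:
Dose = 45 mcg/kg/min × 79.6 kg = 3582 mcg/min
3582 mcg/min × 60 min/hr = 214920 mcg/hr
Concentration = 1393 mg ÷ 52 mL = 26.78846 mg/mL = 26788.46 mcg/mL
Rate = 214920 mcg/hr ÷ 26788.46 mcg/mL = 8.022857 mL/hr
Volume infused so far = 8.022857 mL/hr × 3.5 hr = 28.08 mL
Volume remaining = 52 − 28.08 = 23.92 mL
New rate:
Dose = 246 mcg/kg/min × 79.6 kg = 19581.6 mcg/min
19581.6 mcg/min × 60 min/hr = 1174896 mcg/hr
Rate = 1174896 mcg/hr ÷ 26788.46 mcg/mL = 43.85829 mL/hr
Time remaining = 23.92 mL ÷ 43.85829 mL/hr = 0.545393 hr

0.5 hours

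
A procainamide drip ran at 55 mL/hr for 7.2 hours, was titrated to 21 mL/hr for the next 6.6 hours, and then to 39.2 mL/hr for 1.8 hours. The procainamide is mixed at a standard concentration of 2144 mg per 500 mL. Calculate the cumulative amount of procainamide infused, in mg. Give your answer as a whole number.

2595 mg

Concentration = 2144 mg ÷ 500 mL = 4.288 mg/mL
Stage 1: 55 mL/hr × 7.2 hr = 396 mL → 396 mL × 4.288 mg/mL = 1698.048 mg
Stage 2: 21 mL/hr × 6.6 hr = 138.6 mL → 138.6 mL × 4.288 mg/mL = 594.3168 mg
Stage 3: 39.2 mL/hr × 1.8 hr = 70.56 mL → 70.56 mL × 4.288 mg/mL = 302.5613 mg
Total = 1698.048 + 594.3168 + 302.5613 = 2594.926 mg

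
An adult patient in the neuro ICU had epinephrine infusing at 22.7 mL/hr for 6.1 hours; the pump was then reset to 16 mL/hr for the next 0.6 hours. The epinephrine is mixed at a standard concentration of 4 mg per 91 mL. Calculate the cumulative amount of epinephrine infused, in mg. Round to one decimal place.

Concentration = 4 mg ÷ 91 mL = 0.04395604 mg/mL
Stage 1: 22.7 mL/hr × 6.1 hr = 138.47 mL → 138.47 mL × 0.04395604 mg/mL = 6.086593 mg
Stage 2: 16 mL/hr × 0.6 hr = 9.6 mL → 9.6 mL × 0.04395604 mg/mL = 0.421978 mg
Total = 6.086593 + 0.421978 = 6.508571 mg

6.5 mg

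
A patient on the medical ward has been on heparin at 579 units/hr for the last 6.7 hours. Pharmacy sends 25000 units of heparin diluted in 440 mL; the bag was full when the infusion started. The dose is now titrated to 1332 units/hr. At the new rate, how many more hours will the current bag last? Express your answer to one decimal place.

Initial rate:
Concentration = 25000 units ÷ 440 mL = 56.81818 units/mL
Rate = 579 units/hr ÷ 56.81818 units/mL = 10.1904 mL/hr
Volume infused so far = 10.1904 mL/hr × 6.7 hr = 68.27568 mL
Volume remaining = 440 − 68.27568 = 371.7243 mL
New rate:
Rate = 1332 units/hr ÷ 56.81818 units/mL = 23.4432 mL/hr
Time remaining = 371.7243 mL ÷ 23.4432 mL/hr = 15.85638 hr

15.9 hours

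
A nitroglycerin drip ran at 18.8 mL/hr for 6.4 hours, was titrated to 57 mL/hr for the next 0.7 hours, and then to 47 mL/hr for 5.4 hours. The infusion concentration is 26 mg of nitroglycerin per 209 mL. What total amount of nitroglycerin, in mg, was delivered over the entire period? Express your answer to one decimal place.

Concentration = 26 mg ÷ 209 mL = 0.1244019 mg/mL
Stage 1: 18.8 mL/hr × 6.4 hr = 120.32 mL → 120.32 mL × 0.1244019 mg/mL = 14.96804 mg
Stage 2: 57 mL/hr × 0.7 hr = 39.9 mL → 39.9 mL × 0.1244019 mg/mL = 4.963636 mg
Stage 3: 47 mL/hr × 5.4 hr = 253.8 mL → 253.8 mL × 0.1244019 mg/mL = 31.57321 mg
Total = 14.96804 + 4.963636 + 31.57321 = 51.50488 mg

51.5 mg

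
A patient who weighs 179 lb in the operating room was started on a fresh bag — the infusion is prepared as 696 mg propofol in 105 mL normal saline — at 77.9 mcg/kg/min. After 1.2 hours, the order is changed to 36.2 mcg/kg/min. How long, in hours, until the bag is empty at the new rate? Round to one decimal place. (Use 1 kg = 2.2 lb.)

1.4 hours

Initial rate:
Weight = 179 lb ÷ 2.2 lb/kg = 81.36364 kg
Dose = 77.9 mcg/kg/min × 81.36364 kg = 6338.227 mcg/min
6338.227 mcg/min × 60 min/hr = 380293.6 mcg/hr
Concentration = 696 mg ÷ 105 mL = 6.628571 mg/mL = 6628.571 mcg/mL
Rate = 380293.6 mcg/hr ÷ 6628.571 mcg/mL = 57.37188 mL/hr
Volume infused so far = 57.37188 mL/hr × 1.2 hr = 68.84626 mL
Volume remaining = 105 − 68.84626 = 36.15374 mL
New rate:
Dose = 36.2 mcg/kg/min × 81.36364 kg = 2945.364 mcg/min
2945.364 mcg/min × 60 min/hr = 176721.8 mcg/hr
Rate = 176721.8 mcg/hr ÷ 6628.571 mcg/mL = 26.66062 mL/hr
Time remaining = 36.15374 mL ÷ 26.66062 mL/hr = 1.356073 hr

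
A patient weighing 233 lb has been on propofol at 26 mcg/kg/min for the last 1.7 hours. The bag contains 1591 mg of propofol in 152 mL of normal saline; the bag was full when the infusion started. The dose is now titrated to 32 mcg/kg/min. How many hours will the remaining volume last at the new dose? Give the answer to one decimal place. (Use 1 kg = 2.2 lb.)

6.4 hours

Initial rate:
Weight = 233 lb ÷ 2.2 lb/kg = 105.9091 kg
Dose = 26 mcg/kg/min × 105.9091 kg = 2753.636 mcg/min
2753.636 mcg/min × 60 min/hr = 165218.2 mcg/hr
Concentration = 1591 mg ÷ 152 mL = 10.46711 mg/mL = 10467.11 mcg/mL
Rate = 165218.2 mcg/hr ÷ 10467.11 mcg/mL = 15.78452 mL/hr
Volume infused so far = 15.78452 mL/hr × 1.7 hr = 26.83368 mL
Volume remaining = 152 − 26.83368 = 125.1663 mL
New rate:
Dose = 32 mcg/kg/min × 105.9091 kg = 3389.091 mcg/min
3389.091 mcg/min × 60 min/hr = 203345.5 mcg/hr
Rate = 203345.5 mcg/hr ÷ 10467.11 mcg/mL = 19.4271 mL/hr
Time remaining = 125.1663 mL ÷ 19.4271 mL/hr = 6.442874 hr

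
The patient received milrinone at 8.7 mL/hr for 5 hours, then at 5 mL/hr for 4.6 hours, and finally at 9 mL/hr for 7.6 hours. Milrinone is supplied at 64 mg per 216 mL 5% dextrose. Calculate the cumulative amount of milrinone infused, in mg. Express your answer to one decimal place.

40.0 mg

Concentration = 64 mg ÷ 216 mL = 0.2962963 mg/mL
Stage 1: 8.7 mL/hr × 5 hr = 43.5 mL → 43.5 mL × 0.2962963 mg/mL = 12.88889 mg
Stage 2: 5 mL/hr × 4.6 hr = 23 mL → 23 mL × 0.2962963 mg/mL = 6.814815 mg
Stage 3: 9 mL/hr × 7.6 hr = 68.4 mL → 68.4 mL × 0.2962963 mg/mL = 20.26667 mg
Total = 12.88889 + 6.814815 + 20.26667 = 39.97037 mg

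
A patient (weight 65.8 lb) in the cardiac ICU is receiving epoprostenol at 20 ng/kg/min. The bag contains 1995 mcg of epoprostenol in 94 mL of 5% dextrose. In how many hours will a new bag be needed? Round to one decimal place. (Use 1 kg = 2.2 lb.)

55.6 hours

Weight = 65.8 lb ÷ 2.2 lb/kg = 29.90909 kg
Dose = 20 ng/kg/min × 29.90909 kg = 598.1818 ng/min
598.1818 ng/min × 60 min/hr = 35890.91 ng/hr
Concentration = 1995 mcg ÷ 94 mL = 21.2234 mcg/mL = 21223.4 ng/mL
Rate = 35890.91 ng/hr ÷ 21223.4 ng/mL = 1.6911 mL/hr
Duration = 94 mL ÷ 1.6911 mL/hr = 55.58511 hr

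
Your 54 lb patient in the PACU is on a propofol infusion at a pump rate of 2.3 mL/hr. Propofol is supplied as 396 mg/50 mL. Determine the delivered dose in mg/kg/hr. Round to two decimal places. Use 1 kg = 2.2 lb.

0.74 mg/kg/hr

Weight = 54 lb ÷ 2.2 lb/kg = 24.54545 kg
Concentration = 396 mg ÷ 50 mL = 7.92 mg/mL
Drug rate = 2.3 mL/hr × 7.92 mg/mL = 18.216 mg/hr
18.216 mg/hr ÷ 24.54545 kg = 0.7421333 mg/kg/hr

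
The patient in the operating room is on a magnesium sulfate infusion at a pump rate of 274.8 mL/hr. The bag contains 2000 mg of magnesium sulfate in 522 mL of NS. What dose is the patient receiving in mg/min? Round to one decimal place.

Concentration = 2000 mg ÷ 522 mL = 3.831418 mg/mL
Drug rate = 274.8 mL/hr × 3.831418 mg/mL = 1052.874 mg/hr
1052.874 mg/hr ÷ 60 min/hr = 17.54789 mg/min

17.5 mg/min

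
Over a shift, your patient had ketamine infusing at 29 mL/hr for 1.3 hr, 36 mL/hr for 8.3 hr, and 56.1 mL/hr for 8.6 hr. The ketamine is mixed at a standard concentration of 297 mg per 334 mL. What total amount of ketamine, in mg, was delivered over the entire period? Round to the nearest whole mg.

728 mg

Concentration = 297 mg ÷ 334 mL = 0.8892216 mg/mL
Stage 1: 29 mL/hr × 1.3 hr = 37.7 mL → 37.7 mL × 0.8892216 mg/mL = 33.52365 mg
Stage 2: 36 mL/hr × 8.3 hr = 298.8 mL → 298.8 mL × 0.8892216 mg/mL = 265.6994 mg
Stage 3: 56.1 mL/hr × 8.6 hr = 482.46 mL → 482.46 mL × 0.8892216 mg/mL = 429.0138 mg
Total = 33.52365 + 265.6994 + 429.0138 = 728.2369 mg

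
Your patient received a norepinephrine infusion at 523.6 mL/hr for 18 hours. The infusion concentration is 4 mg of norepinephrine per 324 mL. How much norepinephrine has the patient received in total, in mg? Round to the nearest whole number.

116 mg

Concentration = 4 mg ÷ 324 mL = 0.01234568 mg/mL = 12.34568 mcg/mL
Drug rate = 523.6 mL/hr × 12.34568 mcg/mL = 6464.198 mcg/hr
Total = 6464.198 mcg/hr × 18 hr = 116355.6 mcg = 116.3556 mg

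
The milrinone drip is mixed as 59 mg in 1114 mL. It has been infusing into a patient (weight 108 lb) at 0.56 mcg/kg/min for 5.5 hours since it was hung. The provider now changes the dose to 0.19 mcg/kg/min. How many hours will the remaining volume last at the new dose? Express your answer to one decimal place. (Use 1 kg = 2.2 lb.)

Initial rate:
Weight = 108 lb ÷ 2.2 lb/kg = 49.09091 kg
Dose = 0.56 mcg/kg/min × 49.09091 kg = 27.49091 mcg/min
27.49091 mcg/min × 60 min/hr = 1649.455 mcg/hr
Concentration = 59 mg ÷ 1114 mL = 0.0529623 mg/mL = 52.9623 mcg/mL
Rate = 1649.455 mcg/hr ÷ 52.9623 mcg/mL = 31.14394 mL/hr
Volume infused so far = 31.14394 mL/hr × 5.5 hr = 171.2917 mL
Volume remaining = 1114 − 171.2917 = 942.7083 mL
New rate:
Dose = 0.19 mcg/kg/min × 49.09091 kg = 9.327273 mcg/min
9.327273 mcg/min × 60 min/hr = 559.6364 mcg/hr
Rate = 559.6364 mcg/hr ÷ 52.9623 mcg/mL = 10.56669 mL/hr
Time remaining = 942.7083 mL ÷ 10.56669 mL/hr = 89.21507 hr

89.2 hours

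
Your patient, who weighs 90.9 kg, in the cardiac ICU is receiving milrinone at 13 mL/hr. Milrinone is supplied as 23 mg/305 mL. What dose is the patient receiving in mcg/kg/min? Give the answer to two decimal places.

Concentration = 23 mg ÷ 305 mL = 0.07540984 mg/mL = 75.40984 mcg/mL
Drug rate = 13 mL/hr × 75.40984 mcg/mL = 980.3279 mcg/hr
980.3279 mcg/hr ÷ 60 min/hr = 16.3388 mcg/min
16.3388 mcg/min ÷ 90.9 kg = 0.1797448 mcg/kg/min

0.18 mcg/kg/min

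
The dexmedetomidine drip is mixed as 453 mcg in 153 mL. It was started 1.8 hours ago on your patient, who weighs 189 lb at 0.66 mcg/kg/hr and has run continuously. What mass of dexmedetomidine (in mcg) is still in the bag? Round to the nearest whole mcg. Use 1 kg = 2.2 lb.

351 mcg

Weight = 189 lb ÷ 2.2 lb/kg = 85.90909 kg
Dose = 0.66 mcg/kg/hr × 85.90909 kg = 56.7 mcg/hr
Concentration = 453 mcg ÷ 153 mL = 2.960784 mcg/mL
Rate = 56.7 mcg/hr ÷ 2.960784 mcg/mL = 19.15033 mL/hr
Volume infused = 19.15033 mL/hr × 1.8 hr = 34.4706 mL
Volume remaining = 153 − 34.4706 = 118.5294 mL
Drug remaining = 118.5294 mL × 2.960784 mcg/mL = 350.94 mcg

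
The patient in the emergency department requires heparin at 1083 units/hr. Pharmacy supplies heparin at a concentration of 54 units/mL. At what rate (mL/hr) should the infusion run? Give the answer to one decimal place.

Rate = 1083 units/hr ÷ 54 units/mL = 20.05556 mL/hr

20.1 mL/hr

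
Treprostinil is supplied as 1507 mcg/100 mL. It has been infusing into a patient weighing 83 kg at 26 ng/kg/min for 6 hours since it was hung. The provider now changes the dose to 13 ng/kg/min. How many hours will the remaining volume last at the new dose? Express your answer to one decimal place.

Initial rate:
Dose = 26 ng/kg/min × 83 kg = 2158 ng/min
2158 ng/min × 60 min/hr = 129480 ng/hr
Concentration = 1507 mcg ÷ 100 mL = 15.07 mcg/mL = 15070 ng/mL
Rate = 129480 ng/hr ÷ 15070 ng/mL = 8.591904 mL/hr
Volume infused so far = 8.591904 mL/hr × 6 hr = 51.55143 mL
Volume remaining = 100 − 51.55143 = 48.44857 mL
New rate:
Dose = 13 ng/kg/min × 83 kg = 1079 ng/min
1079 ng/min × 60 min/hr = 64740 ng/hr
Rate = 64740 ng/hr ÷ 15070 ng/mL = 4.295952 mL/hr
Time remaining = 48.44857 mL ÷ 4.295952 mL/hr = 11.27773 hr

11.3 hours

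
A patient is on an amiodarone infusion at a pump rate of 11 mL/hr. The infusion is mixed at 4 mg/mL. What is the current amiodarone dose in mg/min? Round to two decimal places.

0.73 mg/min

Drug rate = 11 mL/hr × 4 mg/mL = 44 mg/hr
44 mg/hr ÷ 60 min/hr = 0.7333333 mg/min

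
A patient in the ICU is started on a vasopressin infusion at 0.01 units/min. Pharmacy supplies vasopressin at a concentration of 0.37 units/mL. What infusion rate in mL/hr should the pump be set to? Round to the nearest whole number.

2 mL/hr

0.01 units/min × 60 min/hr = 0.6 units/hr
Rate = 0.6 units/hr ÷ 0.37 units/mL = 1.621622 mL/hr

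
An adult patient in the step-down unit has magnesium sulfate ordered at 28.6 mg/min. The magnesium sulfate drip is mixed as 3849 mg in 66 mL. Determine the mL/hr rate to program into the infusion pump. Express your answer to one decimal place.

28.6 mg/min × 60 min/hr = 1716 mg/hr
Concentration = 3849 mg ÷ 66 mL = 58.31818 mg/mL
Rate = 1716 mg/hr ÷ 58.31818 mg/mL = 29.42479 mL/hr

29.4 mL/hr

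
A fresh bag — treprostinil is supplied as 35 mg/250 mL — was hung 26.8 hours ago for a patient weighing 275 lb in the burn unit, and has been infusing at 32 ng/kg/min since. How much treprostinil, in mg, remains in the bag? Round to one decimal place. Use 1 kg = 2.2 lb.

Weight = 275 lb ÷ 2.2 lb/kg = 125 kg
Dose = 32 ng/kg/min × 125 kg = 4000 ng/min
4000 ng/min × 60 min/hr = 240000 ng/hr
Concentration = 35 mg ÷ 250 mL = 0.14 mg/mL = 140000 ng/mL
Rate = 240000 ng/hr ÷ 140000 ng/mL = 1.714286 mL/hr
Volume infused = 1.714286 mL/hr × 26.8 hr = 45.94286 mL
Volume remaining = 250 − 45.94286 = 204.0571 mL
Drug remaining = 204.0571 mL × 140000 ng/mL = 28568000 ng = 28.568 mg

28.6 mg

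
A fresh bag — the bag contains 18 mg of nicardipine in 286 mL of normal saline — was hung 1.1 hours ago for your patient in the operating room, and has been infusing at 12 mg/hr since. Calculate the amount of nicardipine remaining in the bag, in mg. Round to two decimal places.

Concentration = 18 mg ÷ 286 mL = 0.06293706 mg/mL
Rate = 12 mg/hr ÷ 0.06293706 mg/mL = 190.6667 mL/hr
Volume infused = 190.6667 mL/hr × 1.1 hr = 209.7333 mL
Volume remaining = 286 − 209.7333 = 76.26667 mL
Drug remaining = 76.26667 mL × 0.06293706 mg/mL = 4.8 mg

4.80 mg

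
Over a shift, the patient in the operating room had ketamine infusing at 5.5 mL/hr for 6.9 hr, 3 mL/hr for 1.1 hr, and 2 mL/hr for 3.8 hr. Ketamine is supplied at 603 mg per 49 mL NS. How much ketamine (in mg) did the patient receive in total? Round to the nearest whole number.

Concentration = 603 mg ÷ 49 mL = 12.30612 mg/mL
Stage 1: 5.5 mL/hr × 6.9 hr = 37.95 mL → 37.95 mL × 12.30612 mg/mL = 467.0173 mg
Stage 2: 3 mL/hr × 1.1 hr = 3.3 mL → 3.3 mL × 12.30612 mg/mL = 40.6102 mg
Stage 3: 2 mL/hr × 3.8 hr = 7.6 mL → 7.6 mL × 12.30612 mg/mL = 93.52653 mg
Total = 467.0173 + 40.6102 + 93.52653 = 601.1541 mg

601 mg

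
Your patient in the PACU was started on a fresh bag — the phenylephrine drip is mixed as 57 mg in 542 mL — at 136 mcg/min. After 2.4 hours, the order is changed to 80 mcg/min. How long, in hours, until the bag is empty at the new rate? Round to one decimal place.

Initial rate:
136 mcg/min × 60 min/hr = 8160 mcg/hr
Concentration = 57 mg ÷ 542 mL = 0.1051661 mg/mL = 105.1661 mcg/mL
Rate = 8160 mcg/hr ÷ 105.1661 mcg/mL = 77.59158 mL/hr
Volume infused so far = 77.59158 mL/hr × 2.4 hr = 186.2198 mL
Volume remaining = 542 − 186.2198 = 355.7802 mL
New rate:
80 mcg/min × 60 min/hr = 4800 mcg/hr
Rate = 4800 mcg/hr ÷ 105.1661 mcg/mL = 45.64211 mL/hr
Time remaining = 355.7802 mL ÷ 45.64211 mL/hr = 7.795 hr

7.8 hours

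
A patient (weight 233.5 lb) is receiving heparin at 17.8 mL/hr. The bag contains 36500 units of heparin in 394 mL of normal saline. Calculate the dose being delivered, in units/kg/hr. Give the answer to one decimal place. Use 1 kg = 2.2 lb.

15.5 units/kg/hr

Weight = 233.5 lb ÷ 2.2 lb/kg = 106.1364 kg
Concentration = 36500 units ÷ 394 mL = 92.63959 units/mL
Drug rate = 17.8 mL/hr × 92.63959 units/mL = 1648.985 units/hr
1648.985 units/hr ÷ 106.1364 kg = 15.53647 units/kg/hr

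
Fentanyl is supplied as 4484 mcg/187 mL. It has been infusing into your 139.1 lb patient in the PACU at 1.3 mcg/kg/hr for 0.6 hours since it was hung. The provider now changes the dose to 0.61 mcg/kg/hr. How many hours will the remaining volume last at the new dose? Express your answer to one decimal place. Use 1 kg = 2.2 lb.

Initial rate:
Weight = 139.1 lb ÷ 2.2 lb/kg = 63.22727 kg
Dose = 1.3 mcg/kg/hr × 63.22727 kg = 82.19545 mcg/hr
Concentration = 4484 mcg ÷ 187 mL = 23.97861 mcg/mL
Rate = 82.19545 mcg/hr ÷ 23.97861 mcg/mL = 3.427866 mL/hr
Volume infused so far = 3.427866 mL/hr × 0.6 hr = 2.056719 mL
Volume remaining = 187 − 2.056719 = 184.9433 mL
New rate:
Dose = 0.61 mcg/kg/hr × 63.22727 kg = 38.56864 mcg/hr
Rate = 38.56864 mcg/hr ÷ 23.97861 mcg/mL = 1.60846 mL/hr
Time remaining = 184.9433 mL ÷ 1.60846 mL/hr = 114.9816 hr

115.0 hours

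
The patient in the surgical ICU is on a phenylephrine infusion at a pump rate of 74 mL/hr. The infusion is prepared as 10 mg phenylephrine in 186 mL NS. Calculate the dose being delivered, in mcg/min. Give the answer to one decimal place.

66.3 mcg/min

Concentration = 10 mg ÷ 186 mL = 0.05376344 mg/mL = 53.76344 mcg/mL
Drug rate = 74 mL/hr × 53.76344 mcg/mL = 3978.495 mcg/hr
3978.495 mcg/hr ÷ 60 min/hr = 66.30824 mcg/min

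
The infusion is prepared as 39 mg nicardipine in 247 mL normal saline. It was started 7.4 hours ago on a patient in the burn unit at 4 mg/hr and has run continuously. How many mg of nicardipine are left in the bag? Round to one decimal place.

9.4 mg

Concentration = 39 mg ÷ 247 mL = 0.1578947 mg/mL
Rate = 4 mg/hr ÷ 0.1578947 mg/mL = 25.33333 mL/hr
Volume infused = 25.33333 mL/hr × 7.4 hr = 187.4667 mL
Volume remaining = 247 − 187.4667 = 59.53333 mL
Drug remaining = 59.53333 mL × 0.1578947 mg/mL = 9.4 mg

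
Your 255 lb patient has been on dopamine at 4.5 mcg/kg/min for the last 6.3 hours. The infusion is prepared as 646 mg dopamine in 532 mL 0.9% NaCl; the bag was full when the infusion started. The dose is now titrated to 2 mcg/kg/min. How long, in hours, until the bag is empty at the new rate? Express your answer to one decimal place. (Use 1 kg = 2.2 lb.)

32.3 hours

Initial rate:
Weight = 255 lb ÷ 2.2 lb/kg = 115.9091 kg
Dose = 4.5 mcg/kg/min × 115.9091 kg = 521.5909 mcg/min
521.5909 mcg/min × 60 min/hr = 31295.45 mcg/hr
Concentration = 646 mg ÷ 532 mL = 1.214286 mg/mL = 1214.286 mcg/mL
Rate = 31295.45 mcg/hr ÷ 1214.286 mcg/mL = 25.77273 mL/hr
Volume infused so far = 25.77273 mL/hr × 6.3 hr = 162.3682 mL
Volume remaining = 532 − 162.3682 = 369.6318 mL
New rate:
Dose = 2 mcg/kg/min × 115.9091 kg = 231.8182 mcg/min
231.8182 mcg/min × 60 min/hr = 13909.09 mcg/hr
Rate = 13909.09 mcg/hr ÷ 1214.286 mcg/mL = 11.45455 mL/hr
Time remaining = 369.6318 mL ÷ 11.45455 mL/hr = 32.26944 hr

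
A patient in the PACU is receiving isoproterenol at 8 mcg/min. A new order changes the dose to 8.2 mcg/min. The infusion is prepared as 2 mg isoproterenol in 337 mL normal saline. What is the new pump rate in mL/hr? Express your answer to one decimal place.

82.9 mL/hr

8.2 mcg/min × 60 min/hr = 492 mcg/hr
Concentration = 2 mg ÷ 337 mL = 0.005934718 mg/mL = 5.934718 mcg/mL
Rate = 492 mcg/hr ÷ 5.934718 mcg/mL = 82.902 mL/hr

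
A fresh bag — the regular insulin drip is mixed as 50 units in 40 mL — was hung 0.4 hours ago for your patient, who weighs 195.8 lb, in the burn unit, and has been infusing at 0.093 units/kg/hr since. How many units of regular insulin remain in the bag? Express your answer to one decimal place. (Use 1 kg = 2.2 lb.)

Weight = 195.8 lb ÷ 2.2 lb/kg = 89 kg
Dose = 0.093 units/kg/hr × 89 kg = 8.277 units/hr
Concentration = 50 units ÷ 40 mL = 1.25 units/mL
Rate = 8.277 units/hr ÷ 1.25 units/mL = 6.6216 mL/hr
Volume infused = 6.6216 mL/hr × 0.4 hr = 2.64864 mL
Volume remaining = 40 − 2.64864 = 37.35136 mL
Drug remaining = 37.35136 mL × 1.25 units/mL = 46.6892 units

46.7 units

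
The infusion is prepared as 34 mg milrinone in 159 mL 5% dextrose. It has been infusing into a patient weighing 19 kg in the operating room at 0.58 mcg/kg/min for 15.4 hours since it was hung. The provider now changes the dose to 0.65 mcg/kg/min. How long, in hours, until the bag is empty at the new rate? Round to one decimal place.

32.1 hours

Initial rate:
Dose = 0.58 mcg/kg/min × 19 kg = 11.02 mcg/min
11.02 mcg/min × 60 min/hr = 661.2 mcg/hr
Concentration = 34 mg ÷ 159 mL = 0.2138365 mg/mL = 213.8365 mcg/mL
Rate = 661.2 mcg/hr ÷ 213.8365 mcg/mL = 3.092082 mL/hr
Volume infused so far = 3.092082 mL/hr × 15.4 hr = 47.61807 mL
Volume remaining = 159 − 47.61807 = 111.3819 mL
New rate:
Dose = 0.65 mcg/kg/min × 19 kg = 12.35 mcg/min
12.35 mcg/min × 60 min/hr = 741 mcg/hr
Rate = 741 mcg/hr ÷ 213.8365 mcg/mL = 3.465265 mL/hr
Time remaining = 111.3819 mL ÷ 3.465265 mL/hr = 32.1424 hr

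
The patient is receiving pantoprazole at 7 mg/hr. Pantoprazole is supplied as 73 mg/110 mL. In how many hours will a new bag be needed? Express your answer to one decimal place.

10.4 hours

Concentration = 73 mg ÷ 110 mL = 0.6636364 mg/mL
Rate = 7 mg/hr ÷ 0.6636364 mg/mL = 10.54795 mL/hr
Duration = 110 mL ÷ 10.54795 mL/hr = 10.42857 hr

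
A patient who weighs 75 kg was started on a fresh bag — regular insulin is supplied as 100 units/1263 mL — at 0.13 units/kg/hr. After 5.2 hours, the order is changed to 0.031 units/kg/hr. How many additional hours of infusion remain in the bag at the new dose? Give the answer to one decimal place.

21.2 hours

Initial rate:
Dose = 0.13 units/kg/hr × 75 kg = 9.75 units/hr
Concentration = 100 units ÷ 1263 mL = 0.07917656 units/mL
Rate = 9.75 units/hr ÷ 0.07917656 units/mL = 123.1425 mL/hr
Volume infused so far = 123.1425 mL/hr × 5.2 hr = 640.341 mL
Volume remaining = 1263 − 640.341 = 622.659 mL
New rate:
Dose = 0.031 units/kg/hr × 75 kg = 2.325 units/hr
Rate = 2.325 units/hr ÷ 0.07917656 units/mL = 29.36475 mL/hr
Time remaining = 622.659 mL ÷ 29.36475 mL/hr = 21.2043 hr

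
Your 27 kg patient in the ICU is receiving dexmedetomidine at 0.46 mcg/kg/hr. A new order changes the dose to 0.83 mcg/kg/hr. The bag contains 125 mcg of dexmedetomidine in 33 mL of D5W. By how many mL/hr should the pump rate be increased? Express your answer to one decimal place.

At the current dose:
Dose = 0.46 mcg/kg/hr × 27 kg = 12.42 mcg/hr
Concentration = 125 mcg ÷ 33 mL = 3.787879 mcg/mL
Rate = 12.42 mcg/hr ÷ 3.787879 mcg/mL = 3.27888 mL/hr
At the new dose:
Dose = 0.83 mcg/kg/hr × 27 kg = 22.41 mcg/hr
Rate = 22.41 mcg/hr ÷ 3.787879 mcg/mL = 5.91624 mL/hr
Change = 5.91624 − 3.27888 = 2.63736 mL/hr → 2.63736 mL/hr increase

2.6 mL/hr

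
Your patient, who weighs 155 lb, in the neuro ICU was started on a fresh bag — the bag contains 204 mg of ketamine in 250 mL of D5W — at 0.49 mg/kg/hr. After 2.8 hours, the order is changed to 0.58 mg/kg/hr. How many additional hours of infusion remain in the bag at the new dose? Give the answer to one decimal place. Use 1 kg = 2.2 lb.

2.6 hours

Initial rate:
Weight = 155 lb ÷ 2.2 lb/kg = 70.45455 kg
Dose = 0.49 mg/kg/hr × 70.45455 kg = 34.52273 mg/hr
Concentration = 204 mg ÷ 250 mL = 0.816 mg/mL
Rate = 34.52273 mg/hr ÷ 0.816 mg/mL = 42.30726 mL/hr
Volume infused so far = 42.30726 mL/hr × 2.8 hr = 118.4603 mL
Volume remaining = 250 − 118.4603 = 131.5397 mL
New rate:
Dose = 0.58 mg/kg/hr × 70.45455 kg = 40.86364 mg/hr
Rate = 40.86364 mg/hr ÷ 0.816 mg/mL = 50.07799 mL/hr
Time remaining = 131.5397 mL ÷ 50.07799 mL/hr = 2.626696 hr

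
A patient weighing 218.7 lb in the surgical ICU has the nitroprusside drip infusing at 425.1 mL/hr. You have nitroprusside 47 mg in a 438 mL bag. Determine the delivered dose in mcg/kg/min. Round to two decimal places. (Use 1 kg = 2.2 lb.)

Weight = 218.7 lb ÷ 2.2 lb/kg = 99.40909 kg
Concentration = 47 mg ÷ 438 mL = 0.1073059 mg/mL = 107.3059 mcg/mL
Drug rate = 425.1 mL/hr × 107.3059 mcg/mL = 45615.75 mcg/hr
45615.75 mcg/hr ÷ 60 min/hr = 760.2626 mcg/min
760.2626 mcg/min ÷ 99.40909 kg = 7.647817 mcg/kg/min

7.65 mcg/kg/min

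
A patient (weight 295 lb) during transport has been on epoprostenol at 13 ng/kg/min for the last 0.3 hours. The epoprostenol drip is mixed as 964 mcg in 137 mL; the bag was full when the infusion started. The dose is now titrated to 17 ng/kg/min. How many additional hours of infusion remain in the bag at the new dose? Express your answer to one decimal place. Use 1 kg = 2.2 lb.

Initial rate:
Weight = 295 lb ÷ 2.2 lb/kg = 134.0909 kg
Dose = 13 ng/kg/min × 134.0909 kg = 1743.182 ng/min
1743.182 ng/min × 60 min/hr = 104590.9 ng/hr
Concentration = 964 mcg ÷ 137 mL = 7.036496 mcg/mL = 7036.496 ng/mL
Rate = 104590.9 ng/hr ÷ 7036.496 ng/mL = 14.86406 mL/hr
Volume infused so far = 14.86406 mL/hr × 0.3 hr = 4.459218 mL
Volume remaining = 137 − 4.459218 = 132.5408 mL
New rate:
Dose = 17 ng/kg/min × 134.0909 kg = 2279.545 ng/min
2279.545 ng/min × 60 min/hr = 136772.7 ng/hr
Rate = 136772.7 ng/hr ÷ 7036.496 ng/mL = 19.43762 mL/hr
Time remaining = 132.5408 mL ÷ 19.43762 mL/hr = 6.818777 hr

6.8 hours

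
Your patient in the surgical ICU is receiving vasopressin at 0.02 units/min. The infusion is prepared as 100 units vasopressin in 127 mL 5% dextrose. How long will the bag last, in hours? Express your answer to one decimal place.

0.02 units/min × 60 min/hr = 1.2 units/hr
Concentration = 100 units ÷ 127 mL = 0.7874016 units/mL
Rate = 1.2 units/hr ÷ 0.7874016 units/mL = 1.524 mL/hr
Duration = 127 mL ÷ 1.524 mL/hr = 83.33333 hr

83.3 hours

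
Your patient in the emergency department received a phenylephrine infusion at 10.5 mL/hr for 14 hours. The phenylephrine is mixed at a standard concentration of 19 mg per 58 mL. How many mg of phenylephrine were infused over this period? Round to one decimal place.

Concentration = 19 mg ÷ 58 mL = 0.3275862 mg/mL = 327.5862 mcg/mL
Drug rate = 10.5 mL/hr × 327.5862 mcg/mL = 3439.655 mcg/hr
Total = 3439.655 mcg/hr × 14 hr = 48155.17 mcg = 48.15517 mg

48.2 mg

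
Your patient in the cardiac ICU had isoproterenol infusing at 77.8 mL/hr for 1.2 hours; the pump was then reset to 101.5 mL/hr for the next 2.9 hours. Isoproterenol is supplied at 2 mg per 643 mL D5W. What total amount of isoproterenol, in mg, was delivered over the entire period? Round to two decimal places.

1.21 mg

Concentration = 2 mg ÷ 643 mL = 0.00311042 mg/mL
Stage 1: 77.8 mL/hr × 1.2 hr = 93.36 mL → 93.36 mL × 0.00311042 mg/mL = 0.2903888 mg
Stage 2: 101.5 mL/hr × 2.9 hr = 294.35 mL → 294.35 mL × 0.00311042 mg/mL = 0.9155521 mg
Total = 0.2903888 + 0.9155521 = 1.205941 mg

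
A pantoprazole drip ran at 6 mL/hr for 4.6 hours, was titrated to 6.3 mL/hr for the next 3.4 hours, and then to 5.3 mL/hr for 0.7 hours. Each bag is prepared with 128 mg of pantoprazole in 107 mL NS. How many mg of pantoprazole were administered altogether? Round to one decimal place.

63.1 mg

Concentration = 128 mg ÷ 107 mL = 1.196262 mg/mL
Stage 1: 6 mL/hr × 4.6 hr = 27.6 mL → 27.6 mL × 1.196262 mg/mL = 33.01682 mg
Stage 2: 6.3 mL/hr × 3.4 hr = 21.42 mL → 21.42 mL × 1.196262 mg/mL = 25.62393 mg
Stage 3: 5.3 mL/hr × 0.7 hr = 3.71 mL → 3.71 mL × 1.196262 mg/mL = 4.438131 mg
Total = 33.01682 + 25.62393 + 4.438131 = 63.07888 mg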